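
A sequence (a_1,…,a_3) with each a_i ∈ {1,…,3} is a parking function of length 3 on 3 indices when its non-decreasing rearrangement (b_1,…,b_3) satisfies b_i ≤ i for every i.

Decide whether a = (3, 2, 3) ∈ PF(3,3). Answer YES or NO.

NO

Sorted: b = (2, 3, 3).
  b_1=2 > 1
  fails at i=1 ⇒ NO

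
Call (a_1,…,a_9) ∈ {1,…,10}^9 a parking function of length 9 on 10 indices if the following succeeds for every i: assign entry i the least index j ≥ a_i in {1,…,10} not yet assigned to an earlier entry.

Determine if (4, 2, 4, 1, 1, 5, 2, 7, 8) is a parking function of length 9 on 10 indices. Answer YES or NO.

YES

Sorted: b = (1, 1, 2, 2, 4, 4, 5, 7, 8).
  b_1=1 ≤ 2
  b_2=1 ≤ 3
  b_3=2 ≤ 4
  b_4=2 ≤ 5
  b_5=4 ≤ 6
  b_6=4 ≤ 7
  b_7=5 ≤ 8
  b_8=7 ≤ 9
  b_9=8 ≤ 10
All bounds hold ⇒ YES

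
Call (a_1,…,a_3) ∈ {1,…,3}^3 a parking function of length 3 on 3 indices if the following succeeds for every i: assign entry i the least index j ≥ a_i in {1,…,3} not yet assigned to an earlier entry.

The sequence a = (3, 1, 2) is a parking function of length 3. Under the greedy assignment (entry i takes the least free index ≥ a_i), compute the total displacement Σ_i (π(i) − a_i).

Σπ(i) = 1+…+3 = 6; Σa = 3+1+2 = 6; disp = 6−6 = 0.

0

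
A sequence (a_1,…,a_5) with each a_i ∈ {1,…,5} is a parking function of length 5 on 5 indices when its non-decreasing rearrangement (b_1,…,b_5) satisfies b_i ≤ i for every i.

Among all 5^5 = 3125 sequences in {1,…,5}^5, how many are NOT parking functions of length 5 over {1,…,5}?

1829

#PF = 1·6^4 = 1 · 1296 = 1296
Check (3,2,2,3,2) → sorted (2,2,2,3,3): b_1=2>1, not a PF.
5^5 − 1296 = 3125 − 1296 = 1829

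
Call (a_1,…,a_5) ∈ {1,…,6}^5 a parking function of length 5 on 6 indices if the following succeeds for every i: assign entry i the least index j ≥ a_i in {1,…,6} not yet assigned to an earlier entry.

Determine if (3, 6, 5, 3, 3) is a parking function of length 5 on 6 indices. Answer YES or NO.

NO

Order a: b = (3, 3, 3, 5, 6).
  b_1=3 > 2
  fails at i=1 ⇒ NO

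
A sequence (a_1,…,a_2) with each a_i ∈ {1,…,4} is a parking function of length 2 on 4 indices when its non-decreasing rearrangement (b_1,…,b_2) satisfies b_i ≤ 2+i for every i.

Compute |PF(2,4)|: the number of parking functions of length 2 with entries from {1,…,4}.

15

#PF = (4−2+1)·(4+1)^(2−1) = 3×5 = 15 (Konheim–Weiss)
E.g. (2,4) → sorted (2,4): b_i ≤ 2+i ∀i, a PF.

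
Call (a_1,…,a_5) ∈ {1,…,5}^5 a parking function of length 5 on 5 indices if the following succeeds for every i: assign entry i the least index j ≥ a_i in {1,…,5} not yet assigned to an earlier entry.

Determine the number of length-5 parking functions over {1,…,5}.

1296

#PF = (6−5)·6^(5−1) = 1·1296 = 1296
E.g. (3,2,1,2,1) → sorted (1,1,2,2,3): b_i ≤ i ∀i, a PF.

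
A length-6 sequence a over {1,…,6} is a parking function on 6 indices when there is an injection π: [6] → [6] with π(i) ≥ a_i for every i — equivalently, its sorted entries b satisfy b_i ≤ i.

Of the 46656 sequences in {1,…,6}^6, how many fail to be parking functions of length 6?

29849

|PF| = (6−6+1)·(6+1)^(6−1) = 1×16807 = 16807
Check (4,5,6,2,5,5) → sorted (2,4,5,5,5,6): b_1=2>1, not a PF.
So 46656 − 16807 = 29849 fail.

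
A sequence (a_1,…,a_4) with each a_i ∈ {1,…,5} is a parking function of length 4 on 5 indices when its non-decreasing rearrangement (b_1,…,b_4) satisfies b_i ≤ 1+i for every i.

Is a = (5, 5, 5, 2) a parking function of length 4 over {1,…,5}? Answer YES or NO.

Sorted: b = (2, 5, 5, 5).
  b_1=2 ≤ 2
  b_2=5 > 3
  fails at i=2 ⇒ NO

NO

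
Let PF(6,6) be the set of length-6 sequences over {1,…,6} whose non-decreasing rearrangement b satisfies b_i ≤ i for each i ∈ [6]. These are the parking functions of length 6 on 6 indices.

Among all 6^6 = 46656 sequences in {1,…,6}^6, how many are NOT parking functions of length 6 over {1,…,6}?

|PF| = (6−6+1)·(6+1)^(6−1) = 1 · 16807 = 16807
Check (6,4,6,4,5,2) → sorted (2,4,4,5,6,6): b_1=2>1, not a PF.
Total 46656; non-PF = 46656−16807 = 29849

29849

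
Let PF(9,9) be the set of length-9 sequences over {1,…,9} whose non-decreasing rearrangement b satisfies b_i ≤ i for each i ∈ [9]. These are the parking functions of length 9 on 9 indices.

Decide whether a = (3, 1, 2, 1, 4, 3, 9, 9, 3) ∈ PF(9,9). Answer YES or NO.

NO

Sorted: b = (1, 1, 2, 3, 3, 3, 4, 9, 9).
  b_1=1 ≤ 1
  b_2=1 ≤ 2
  b_3=2 ≤ 3
  b_4=3 ≤ 4
  b_5=3 ≤ 5
  b_6=3 ≤ 6
  b_7=4 ≤ 7
  b_8=9 > 8
  fails at i=8 ⇒ NO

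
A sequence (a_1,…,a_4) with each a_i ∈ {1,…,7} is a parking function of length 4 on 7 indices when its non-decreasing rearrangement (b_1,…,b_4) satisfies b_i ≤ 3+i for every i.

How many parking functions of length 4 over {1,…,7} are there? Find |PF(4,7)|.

2048

#PF = (8−4)·8^(4−1) = 4·512 = 2048
E.g. (1,3,6,6) → sorted (1,3,6,6): b_i ≤ 3+i ∀i, a PF.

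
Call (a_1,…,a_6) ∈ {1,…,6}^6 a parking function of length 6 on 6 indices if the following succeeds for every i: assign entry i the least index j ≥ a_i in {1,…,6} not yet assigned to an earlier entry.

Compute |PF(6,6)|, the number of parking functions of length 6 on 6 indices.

|PF| = (6−6+1)·(6+1)^(6−1) = 1×16807 = 16807
E.g. (2,2,2,1,3,5) → sorted (1,2,2,2,3,5): b_i ≤ i ∀i, a PF.

16807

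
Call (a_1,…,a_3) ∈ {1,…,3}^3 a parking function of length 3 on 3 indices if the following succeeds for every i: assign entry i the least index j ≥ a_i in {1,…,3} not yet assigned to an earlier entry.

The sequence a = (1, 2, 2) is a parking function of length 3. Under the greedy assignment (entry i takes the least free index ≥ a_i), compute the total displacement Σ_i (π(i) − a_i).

Σπ(i) = 1+…+3 = 6; Σa = 1+2+2 = 5; disp = 6−5 = 1.

1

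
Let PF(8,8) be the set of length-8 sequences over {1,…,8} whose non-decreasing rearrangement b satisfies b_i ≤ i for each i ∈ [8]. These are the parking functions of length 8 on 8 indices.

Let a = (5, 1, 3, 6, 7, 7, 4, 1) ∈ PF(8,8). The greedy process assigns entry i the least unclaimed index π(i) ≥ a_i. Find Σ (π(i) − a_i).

Σπ = 8·9/2 = 36 (π permutes [8]); Σa = 5+1+3+6+7+7+4+1 = 34; disp = 36−34 = 2.

2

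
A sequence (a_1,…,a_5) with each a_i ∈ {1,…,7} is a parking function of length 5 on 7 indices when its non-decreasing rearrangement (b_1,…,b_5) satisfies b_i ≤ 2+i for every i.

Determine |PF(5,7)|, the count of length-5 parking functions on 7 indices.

12288

Count = (8−5)·8^(5−1) = 3·4096 = 12288
One tuple (1,3,2,2,1) → sorted (1,1,2,2,3): b_i ≤ 2+i ∀i, a PF.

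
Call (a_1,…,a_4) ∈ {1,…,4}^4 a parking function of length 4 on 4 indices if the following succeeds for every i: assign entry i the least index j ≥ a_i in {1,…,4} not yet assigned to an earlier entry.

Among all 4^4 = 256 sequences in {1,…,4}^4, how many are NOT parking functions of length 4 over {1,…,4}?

#PF = (5−4)·5^(4−1) = 1×125 = 125
One tuple (4,4,2,4) → sorted (2,4,4,4): b_1=2>1, not a PF.
Total 256; non-PF = 256−125 = 131

131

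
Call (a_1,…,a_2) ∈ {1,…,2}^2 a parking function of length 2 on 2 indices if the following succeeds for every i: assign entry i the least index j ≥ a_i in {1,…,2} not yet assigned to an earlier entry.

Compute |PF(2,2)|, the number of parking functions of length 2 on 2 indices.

3

|PF| = (2−2+1)·(2+1)^(2−1) = 1·3 = 3
Example (1,1) → sorted (1,1): b_i ≤ i ∀i, a PF.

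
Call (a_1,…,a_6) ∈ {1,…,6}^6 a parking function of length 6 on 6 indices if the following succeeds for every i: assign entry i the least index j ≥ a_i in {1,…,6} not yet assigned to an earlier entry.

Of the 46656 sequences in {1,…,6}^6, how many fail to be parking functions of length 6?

29849

#PF = (6−6+1)·(6+1)^(6−1) = 1·16807 = 16807 [KW]
Check (4,4,2,5,5,6) → sorted (2,4,4,5,5,6): b_1=2>1, not a PF.
6^6 − 16807 = 46656 − 16807 = 29849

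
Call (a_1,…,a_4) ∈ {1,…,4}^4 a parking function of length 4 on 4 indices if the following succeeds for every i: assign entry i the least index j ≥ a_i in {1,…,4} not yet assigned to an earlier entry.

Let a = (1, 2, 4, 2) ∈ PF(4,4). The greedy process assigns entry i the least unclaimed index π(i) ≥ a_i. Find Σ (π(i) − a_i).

Σπ = 10 ({1..4} each once); Σa = 1+2+4+2 = 9; disp = 10−9 = 1.

1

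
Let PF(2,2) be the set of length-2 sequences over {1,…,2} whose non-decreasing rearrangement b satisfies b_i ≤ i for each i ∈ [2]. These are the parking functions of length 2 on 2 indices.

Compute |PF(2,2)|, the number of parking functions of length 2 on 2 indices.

3

|PF(2,2)| = (3−2)·3^(2−1) = 1 · 3 = 3 (Konheim–Weiss)
Check (2,1) → sorted (1,2): b_i ≤ i ∀i, a PF.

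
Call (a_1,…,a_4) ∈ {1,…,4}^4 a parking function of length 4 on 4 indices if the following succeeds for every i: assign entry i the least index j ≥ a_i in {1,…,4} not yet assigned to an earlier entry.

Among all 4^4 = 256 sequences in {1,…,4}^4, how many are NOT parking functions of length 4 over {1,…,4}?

|PF(4,4)| = (5−4)·5^(4−1) = 1·125 = 125 [KW]
Check (3,4,2,2) → sorted (2,2,3,4): b_1=2>1, not a PF.
Total 256; non-PF = 256−125 = 131

131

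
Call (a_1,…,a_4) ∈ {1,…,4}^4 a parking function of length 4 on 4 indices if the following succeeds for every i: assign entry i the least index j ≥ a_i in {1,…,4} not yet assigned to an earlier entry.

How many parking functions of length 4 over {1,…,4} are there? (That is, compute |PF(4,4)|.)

Count = (5−4)·5^(4−1) = 1×125 = 125 (Pollak)
Example (4,3,2,1) → sorted (1,2,3,4): b_i ≤ i ∀i, a PF.

125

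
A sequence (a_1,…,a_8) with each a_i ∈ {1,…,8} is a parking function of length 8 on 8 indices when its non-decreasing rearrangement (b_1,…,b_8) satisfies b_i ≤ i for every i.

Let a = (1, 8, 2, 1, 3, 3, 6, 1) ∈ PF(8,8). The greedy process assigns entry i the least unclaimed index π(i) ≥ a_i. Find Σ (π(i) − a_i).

Σπ = 36 ({1..8} each once); Σa = 1+8+2+1+3+3+6+1 = 25; disp = 36−25 = 11.

11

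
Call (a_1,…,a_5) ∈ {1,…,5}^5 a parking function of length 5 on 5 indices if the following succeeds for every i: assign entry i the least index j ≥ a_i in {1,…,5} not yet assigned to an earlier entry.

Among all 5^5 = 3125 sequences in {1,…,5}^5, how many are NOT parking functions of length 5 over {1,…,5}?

1829

|PF(5,5)| = (5+1−5)·(5+1)^{5−1} = 1·1296 = 1296
One tuple (5,4,2,2,3) → sorted (2,2,3,4,5): b_1=2>1, not a PF.
So 3125 − 1296 = 1829 fail.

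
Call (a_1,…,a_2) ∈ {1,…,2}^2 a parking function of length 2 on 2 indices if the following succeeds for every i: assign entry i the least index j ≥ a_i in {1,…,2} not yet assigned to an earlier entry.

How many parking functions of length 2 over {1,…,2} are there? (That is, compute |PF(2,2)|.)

Count = (3−2)·3^(2−1) = 1×3 = 3 [KW]
Example (2,1) → sorted (1,2): b_i ≤ i ∀i, a PF.

3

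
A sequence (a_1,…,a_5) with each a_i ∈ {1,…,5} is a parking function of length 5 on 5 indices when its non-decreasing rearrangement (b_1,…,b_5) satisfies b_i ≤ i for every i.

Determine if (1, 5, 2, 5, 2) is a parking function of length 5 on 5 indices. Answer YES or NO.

NO

Sorted: b = (1, 2, 2, 5, 5).
  b_1=1 ≤ 1
  b_2=2 ≤ 2
  b_3=2 ≤ 3
  b_4=5 > 4
  fails at i=4 ⇒ NO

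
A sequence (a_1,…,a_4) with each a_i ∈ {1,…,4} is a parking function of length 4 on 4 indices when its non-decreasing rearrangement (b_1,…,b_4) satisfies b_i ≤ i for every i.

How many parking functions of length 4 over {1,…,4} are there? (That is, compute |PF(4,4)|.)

125

|PF| = 1·5^3 = 1×125 = 125
One tuple (2,2,1,4) → sorted (1,2,2,4): b_i ≤ i ∀i, a PF.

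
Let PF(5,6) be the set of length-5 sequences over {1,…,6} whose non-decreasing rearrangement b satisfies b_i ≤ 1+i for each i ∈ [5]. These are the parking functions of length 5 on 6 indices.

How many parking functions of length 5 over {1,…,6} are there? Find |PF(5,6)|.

#PF = (6−5+1)·(6+1)^(5−1) = 2·2401 = 4802 [KW]
Check (3,1,2,3,6) → sorted (1,2,3,3,6): b_i ≤ 1+i ∀i, a PF.

4802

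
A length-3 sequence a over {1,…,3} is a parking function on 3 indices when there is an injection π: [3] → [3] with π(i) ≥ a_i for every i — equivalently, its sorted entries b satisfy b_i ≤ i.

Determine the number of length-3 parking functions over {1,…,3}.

Count = (4−3)·4^(3−1) = 1·16 = 16
Example (2,2,1) → sorted (1,2,2): b_i ≤ i ∀i, a PF.

16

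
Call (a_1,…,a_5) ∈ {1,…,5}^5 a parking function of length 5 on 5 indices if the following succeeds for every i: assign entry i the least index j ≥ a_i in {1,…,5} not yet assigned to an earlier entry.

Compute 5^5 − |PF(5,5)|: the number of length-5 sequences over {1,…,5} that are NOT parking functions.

Count = (6−5)·6^(5−1) = 1 · 1296 = 1296
One tuple (5,5,5,3,4) → sorted (3,4,5,5,5): b_1=3>1, not a PF.
Total 3125; non-PF = 3125−1296 = 1829

1829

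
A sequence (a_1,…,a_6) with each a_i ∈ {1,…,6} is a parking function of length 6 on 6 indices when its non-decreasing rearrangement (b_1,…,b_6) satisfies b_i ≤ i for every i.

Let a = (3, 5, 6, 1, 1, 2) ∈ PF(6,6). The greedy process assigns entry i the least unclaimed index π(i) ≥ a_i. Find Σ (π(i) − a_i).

3

Σπ = 21 ({1..6} each once); Σa = 3+5+6+1+1+2 = 18; disp = 21−18 = 3.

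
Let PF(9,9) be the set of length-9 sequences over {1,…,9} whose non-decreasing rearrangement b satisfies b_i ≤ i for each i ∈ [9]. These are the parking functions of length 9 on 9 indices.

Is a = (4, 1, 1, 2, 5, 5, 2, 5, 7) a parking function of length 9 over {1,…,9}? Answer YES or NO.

Order a: b = (1, 1, 2, 2, 4, 5, 5, 5, 7).
  b_1=1 ≤ 1
  b_2=1 ≤ 2
  b_3=2 ≤ 3
  b_4=2 ≤ 4
  b_5=4 ≤ 5
  b_6=5 ≤ 6
  b_7=5 ≤ 7
  b_8=5 ≤ 8
  b_9=7 ≤ 9
All bounds hold ⇒ YES

YES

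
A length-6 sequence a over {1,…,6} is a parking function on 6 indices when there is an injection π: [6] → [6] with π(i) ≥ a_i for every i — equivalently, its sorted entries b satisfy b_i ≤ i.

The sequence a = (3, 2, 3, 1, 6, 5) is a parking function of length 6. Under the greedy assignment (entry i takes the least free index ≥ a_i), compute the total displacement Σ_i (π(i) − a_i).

Σπ(i) = 1+…+6 = 21; Σa = 3+2+3+1+6+5 = 20; disp = 21−20 = 1.

1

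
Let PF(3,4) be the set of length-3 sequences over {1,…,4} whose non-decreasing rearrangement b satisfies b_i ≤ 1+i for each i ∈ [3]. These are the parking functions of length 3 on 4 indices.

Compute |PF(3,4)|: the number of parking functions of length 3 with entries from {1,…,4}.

50

|PF| = (4+1−3)·(4+1)^{3−1} = 2·25 = 50
E.g. (4,1,2) → sorted (1,2,4): b_i ≤ 1+i ∀i, a PF.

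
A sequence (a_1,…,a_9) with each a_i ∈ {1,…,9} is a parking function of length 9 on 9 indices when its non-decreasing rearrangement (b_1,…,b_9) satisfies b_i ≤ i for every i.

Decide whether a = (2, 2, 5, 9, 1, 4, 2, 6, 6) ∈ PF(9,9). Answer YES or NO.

YES

Order a: b = (1, 2, 2, 2, 4, 5, 6, 6, 9).
  b_1=1 ≤ 1
  b_2=2 ≤ 2
  b_3=2 ≤ 3
  b_4=2 ≤ 4
  b_5=4 ≤ 5
  b_6=5 ≤ 6
  b_7=6 ≤ 7
  b_8=6 ≤ 8
  b_9=9 ≤ 9
All bounds hold ⇒ YES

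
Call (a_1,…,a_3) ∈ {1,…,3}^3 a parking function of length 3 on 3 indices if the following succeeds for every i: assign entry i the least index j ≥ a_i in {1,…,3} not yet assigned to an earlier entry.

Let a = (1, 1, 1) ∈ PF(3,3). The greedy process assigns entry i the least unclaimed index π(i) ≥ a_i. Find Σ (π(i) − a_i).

Σπ = 3·4/2 = 6 (π permutes [3]); Σa = 1+1+1 = 3; disp = 6−3 = 3.

3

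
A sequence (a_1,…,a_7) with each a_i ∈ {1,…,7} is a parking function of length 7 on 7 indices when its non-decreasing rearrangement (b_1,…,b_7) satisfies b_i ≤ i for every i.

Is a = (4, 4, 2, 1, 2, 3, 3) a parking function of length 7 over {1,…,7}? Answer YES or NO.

Rearranged: b = (1, 2, 2, 3, 3, 4, 4).
  b_1=1 ≤ 1
  b_2=2 ≤ 2
  b_3=2 ≤ 3
  b_4=3 ≤ 4
  b_5=3 ≤ 5
  b_6=4 ≤ 6
  b_7=4 ≤ 7
All bounds hold ⇒ YES

YES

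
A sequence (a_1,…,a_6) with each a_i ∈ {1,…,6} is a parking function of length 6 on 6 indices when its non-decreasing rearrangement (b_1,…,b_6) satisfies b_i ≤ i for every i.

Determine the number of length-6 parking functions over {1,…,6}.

16807

|PF| = (6−6+1)·(6+1)^(6−1) = 1×16807 = 16807 [KW]
E.g. (5,1,3,1,2,4) → sorted (1,1,2,3,4,5): b_i ≤ i ∀i, a PF.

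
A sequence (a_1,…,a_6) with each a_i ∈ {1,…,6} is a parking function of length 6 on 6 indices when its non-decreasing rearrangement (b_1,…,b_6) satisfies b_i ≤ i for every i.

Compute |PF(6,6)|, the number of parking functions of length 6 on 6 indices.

|PF(6,6)| = (6+1−6)·(6+1)^{6−1} = 1·16807 = 16807 (Pollak)
E.g. (2,3,1,5,4,1) → sorted (1,1,2,3,4,5): b_i ≤ i ∀i, a PF.

16807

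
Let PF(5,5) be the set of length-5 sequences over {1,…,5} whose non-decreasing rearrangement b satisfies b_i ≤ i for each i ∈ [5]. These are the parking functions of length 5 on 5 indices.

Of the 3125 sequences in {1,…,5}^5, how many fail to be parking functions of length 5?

1829

|PF(5,5)| = (5−5+1)·(5+1)^(5−1) = 1×1296 = 1296 (Konheim–Weiss)
Example (4,4,5,5,1) → sorted (1,4,4,5,5): b_2=4>2, not a PF.
So 3125 − 1296 = 1829 fail.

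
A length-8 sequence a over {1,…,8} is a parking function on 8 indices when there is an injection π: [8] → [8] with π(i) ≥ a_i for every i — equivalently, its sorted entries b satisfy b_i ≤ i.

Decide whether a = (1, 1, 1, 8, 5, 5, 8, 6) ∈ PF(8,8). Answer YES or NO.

Order a: b = (1, 1, 1, 5, 5, 6, 8, 8).
  b_1=1 ≤ 1
  b_2=1 ≤ 2
  b_3=1 ≤ 3
  b_4=5 > 4
  fails at i=4 ⇒ NO

NO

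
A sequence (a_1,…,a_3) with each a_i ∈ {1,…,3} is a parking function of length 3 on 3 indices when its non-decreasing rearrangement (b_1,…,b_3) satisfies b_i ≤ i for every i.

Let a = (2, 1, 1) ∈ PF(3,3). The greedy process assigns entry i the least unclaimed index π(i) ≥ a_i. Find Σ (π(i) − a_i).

2

Σπ = 6 ({1..3} each once); Σa = 2+1+1 = 4; disp = 6−4 = 2.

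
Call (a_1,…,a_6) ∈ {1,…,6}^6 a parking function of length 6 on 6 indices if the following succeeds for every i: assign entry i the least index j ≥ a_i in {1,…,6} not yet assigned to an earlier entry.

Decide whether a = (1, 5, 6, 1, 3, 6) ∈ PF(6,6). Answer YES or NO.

Rearranged: b = (1, 1, 3, 5, 6, 6).
  b_1=1 ≤ 1
  b_2=1 ≤ 2
  b_3=3 ≤ 3
  b_4=5 > 4
  fails at i=4 ⇒ NO

NO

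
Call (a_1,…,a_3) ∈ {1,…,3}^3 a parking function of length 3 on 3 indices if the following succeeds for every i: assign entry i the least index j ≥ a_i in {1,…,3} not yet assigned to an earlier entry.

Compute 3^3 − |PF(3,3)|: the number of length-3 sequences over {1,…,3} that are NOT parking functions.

|PF| = (3+1−3)·(3+1)^{3−1} = 1×16 = 16
Check (2,3,2) → sorted (2,2,3): b_1=2>1, not a PF.
So 27 − 16 = 11 fail.

11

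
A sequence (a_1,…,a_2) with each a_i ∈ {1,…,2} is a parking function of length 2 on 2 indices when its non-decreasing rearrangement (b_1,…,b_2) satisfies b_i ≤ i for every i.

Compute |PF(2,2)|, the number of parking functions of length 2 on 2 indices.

3

Count = (2−2+1)·(2+1)^(2−1) = 1·3 = 3 (Konheim–Weiss)
One tuple (1,2) → sorted (1,2): b_i ≤ i ∀i, a PF.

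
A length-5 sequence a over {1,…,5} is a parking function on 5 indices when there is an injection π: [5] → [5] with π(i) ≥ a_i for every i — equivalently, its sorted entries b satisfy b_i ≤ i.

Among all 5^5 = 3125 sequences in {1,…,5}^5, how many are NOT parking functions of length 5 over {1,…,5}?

1829

#PF = (5+1−5)·(5+1)^{5−1} = 1×1296 = 1296 [KW]
E.g. (1,5,5,5,5) → sorted (1,5,5,5,5): b_2=5>2, not a PF.
Total 3125; non-PF = 3125−1296 = 1829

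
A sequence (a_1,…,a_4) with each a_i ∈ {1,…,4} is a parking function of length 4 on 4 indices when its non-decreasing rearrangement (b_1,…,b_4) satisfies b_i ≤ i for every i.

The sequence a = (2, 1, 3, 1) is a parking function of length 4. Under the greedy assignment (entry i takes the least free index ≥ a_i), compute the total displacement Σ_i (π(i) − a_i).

Σπ = 4·5/2 = 10 (π permutes [4]); Σa = 2+1+3+1 = 7; disp = 10−7 = 3.

3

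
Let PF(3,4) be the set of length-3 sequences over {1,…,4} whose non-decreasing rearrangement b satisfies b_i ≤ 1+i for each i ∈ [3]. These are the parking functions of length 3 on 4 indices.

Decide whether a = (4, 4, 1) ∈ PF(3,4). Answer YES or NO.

NO

Sorted: b = (1, 4, 4).
  b_1=1 ≤ 2
  b_2=4 > 3
  fails at i=2 ⇒ NO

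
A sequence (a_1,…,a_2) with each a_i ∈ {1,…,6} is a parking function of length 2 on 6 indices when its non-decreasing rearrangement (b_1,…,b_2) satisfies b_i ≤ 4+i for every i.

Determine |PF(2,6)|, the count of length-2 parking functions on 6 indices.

35

|PF(2,6)| = (6+1−2)·(6+1)^{2−1} = 5×7 = 35 (Konheim–Weiss)
Check (2,6) → sorted (2,6): b_i ≤ 4+i ∀i, a PF.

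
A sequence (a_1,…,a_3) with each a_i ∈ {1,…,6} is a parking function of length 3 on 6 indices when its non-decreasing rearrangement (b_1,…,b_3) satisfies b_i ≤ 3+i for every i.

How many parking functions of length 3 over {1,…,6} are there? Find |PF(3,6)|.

196

Count = (7−3)·7^(3−1) = 4 · 49 = 196 [KW]
E.g. (4,1,2) → sorted (1,2,4): b_i ≤ 3+i ∀i, a PF.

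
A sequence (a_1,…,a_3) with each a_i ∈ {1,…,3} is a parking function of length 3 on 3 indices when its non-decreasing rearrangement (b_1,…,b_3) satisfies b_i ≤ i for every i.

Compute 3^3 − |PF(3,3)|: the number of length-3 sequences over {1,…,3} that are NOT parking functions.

11

Count = 1·4^2 = 1·16 = 16
Check (3,3,2) → sorted (2,3,3): b_1=2>1, not a PF.
3^3 − 16 = 27 − 16 = 11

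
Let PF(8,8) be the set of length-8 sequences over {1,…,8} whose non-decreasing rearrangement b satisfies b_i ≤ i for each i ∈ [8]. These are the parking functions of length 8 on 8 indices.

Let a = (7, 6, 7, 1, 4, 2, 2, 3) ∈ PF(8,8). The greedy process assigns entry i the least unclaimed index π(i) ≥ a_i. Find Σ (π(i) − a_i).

4

Σπ = 8·9/2 = 36 (π permutes [8]); Σa = 7+6+7+1+4+2+2+3 = 32; disp = 36−32 = 4.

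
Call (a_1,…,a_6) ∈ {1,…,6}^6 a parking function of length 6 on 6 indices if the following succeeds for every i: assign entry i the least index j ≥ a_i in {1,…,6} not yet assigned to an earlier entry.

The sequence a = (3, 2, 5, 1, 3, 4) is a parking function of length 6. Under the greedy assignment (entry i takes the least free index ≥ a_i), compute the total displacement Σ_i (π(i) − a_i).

3

Σπ = 21 ({1..6} each once); Σa = 3+2+5+1+3+4 = 18; disp = 21−18 = 3.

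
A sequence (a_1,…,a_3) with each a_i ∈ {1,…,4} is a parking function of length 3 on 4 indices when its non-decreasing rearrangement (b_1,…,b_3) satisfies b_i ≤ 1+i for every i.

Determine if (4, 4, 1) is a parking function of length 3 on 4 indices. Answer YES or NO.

NO

Rearranged: b = (1, 4, 4).
  b_1=1 ≤ 2
  b_2=4 > 3
  fails at i=2 ⇒ NO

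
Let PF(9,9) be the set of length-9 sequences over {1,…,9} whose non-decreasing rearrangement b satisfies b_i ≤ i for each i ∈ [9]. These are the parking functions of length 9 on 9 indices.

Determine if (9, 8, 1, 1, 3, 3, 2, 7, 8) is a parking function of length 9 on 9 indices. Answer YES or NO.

Rearranged: b = (1, 1, 2, 3, 3, 7, 8, 8, 9).
  b_1=1 ≤ 1
  b_2=1 ≤ 2
  b_3=2 ≤ 3
  b_4=3 ≤ 4
  b_5=3 ≤ 5
  b_6=7 > 6
  fails at i=6 ⇒ NO

NO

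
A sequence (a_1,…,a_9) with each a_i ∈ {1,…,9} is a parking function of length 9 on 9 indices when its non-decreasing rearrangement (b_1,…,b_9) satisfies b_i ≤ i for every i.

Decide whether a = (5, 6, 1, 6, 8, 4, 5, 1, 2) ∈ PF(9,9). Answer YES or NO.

YES

Order a: b = (1, 1, 2, 4, 5, 5, 6, 6, 8).
  b_1=1 ≤ 1
  b_2=1 ≤ 2
  b_3=2 ≤ 3
  b_4=4 ≤ 4
  b_5=5 ≤ 5
  b_6=5 ≤ 6
  b_7=6 ≤ 7
  b_8=6 ≤ 8
  b_9=8 ≤ 9
All bounds hold ⇒ YES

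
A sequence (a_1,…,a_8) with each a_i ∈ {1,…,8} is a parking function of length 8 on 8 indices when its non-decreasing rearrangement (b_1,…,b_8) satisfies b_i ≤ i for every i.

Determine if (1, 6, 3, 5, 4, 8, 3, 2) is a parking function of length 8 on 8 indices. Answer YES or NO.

Order a: b = (1, 2, 3, 3, 4, 5, 6, 8).
  b_1=1 ≤ 1
  b_2=2 ≤ 2
  b_3=3 ≤ 3
  b_4=3 ≤ 4
  b_5=4 ≤ 5
  b_6=5 ≤ 6
  b_7=6 ≤ 7
  b_8=8 ≤ 8
All bounds hold ⇒ YES

YES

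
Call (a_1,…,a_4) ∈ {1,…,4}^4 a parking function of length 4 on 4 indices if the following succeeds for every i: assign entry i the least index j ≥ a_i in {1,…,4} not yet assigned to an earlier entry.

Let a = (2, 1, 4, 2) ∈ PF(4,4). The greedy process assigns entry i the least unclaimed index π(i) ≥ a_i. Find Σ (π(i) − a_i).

1

Σπ = 4·5/2 = 10 (π permutes [4]); Σa = 2+1+4+2 = 9; disp = 10−9 = 1.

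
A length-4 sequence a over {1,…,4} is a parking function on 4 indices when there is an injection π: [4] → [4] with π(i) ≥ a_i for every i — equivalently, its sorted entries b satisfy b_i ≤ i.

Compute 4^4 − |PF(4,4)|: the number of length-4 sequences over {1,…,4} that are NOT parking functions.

Count = (4−4+1)·(4+1)^(4−1) = 1 · 125 = 125 (Konheim–Weiss)
E.g. (4,3,4,3) → sorted (3,3,4,4): b_1=3>1, not a PF.
Total 256; non-PF = 256−125 = 131

131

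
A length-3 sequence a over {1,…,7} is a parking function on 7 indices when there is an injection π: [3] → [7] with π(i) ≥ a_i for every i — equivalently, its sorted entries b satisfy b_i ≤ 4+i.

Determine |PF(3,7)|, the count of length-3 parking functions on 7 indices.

320

|PF| = (7−3+1)·(7+1)^(3−1) = 5·64 = 320 [KW]
Example (2,5,1) → sorted (1,2,5): b_i ≤ 4+i ∀i, a PF.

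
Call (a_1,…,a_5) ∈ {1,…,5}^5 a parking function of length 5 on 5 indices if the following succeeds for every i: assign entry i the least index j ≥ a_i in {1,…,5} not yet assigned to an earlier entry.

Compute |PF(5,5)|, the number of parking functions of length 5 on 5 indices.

1296

#PF = (5−5+1)·(5+1)^(5−1) = 1 · 1296 = 1296 (Pollak)
Check (2,1,3,1,3) → sorted (1,1,2,3,3): b_i ≤ i ∀i, a PF.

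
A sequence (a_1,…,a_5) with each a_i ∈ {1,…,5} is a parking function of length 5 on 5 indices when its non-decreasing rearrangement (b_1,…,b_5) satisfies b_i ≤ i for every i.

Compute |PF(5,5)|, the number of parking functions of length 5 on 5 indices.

1296

Count = 1·6^4 = 1 · 1296 = 1296 (Pollak)
One tuple (3,2,1,1,4) → sorted (1,1,2,3,4): b_i ≤ i ∀i, a PF.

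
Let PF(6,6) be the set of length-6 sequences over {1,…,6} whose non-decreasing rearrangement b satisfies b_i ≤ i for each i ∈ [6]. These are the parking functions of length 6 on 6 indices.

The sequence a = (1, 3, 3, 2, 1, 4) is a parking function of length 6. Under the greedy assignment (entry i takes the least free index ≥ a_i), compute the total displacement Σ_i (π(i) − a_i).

Σπ = 6·7/2 = 21 (π permutes [6]); Σa = 1+3+3+2+1+4 = 14; disp = 21−14 = 7.

7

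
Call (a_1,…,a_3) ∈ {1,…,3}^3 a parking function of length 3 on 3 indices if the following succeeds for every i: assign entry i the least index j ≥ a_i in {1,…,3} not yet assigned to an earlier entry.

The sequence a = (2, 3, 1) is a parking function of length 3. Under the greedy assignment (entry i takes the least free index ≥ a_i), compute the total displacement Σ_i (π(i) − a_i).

Σπ(i) = 1+…+3 = 6; Σa = 2+3+1 = 6; disp = 6−6 = 0.

0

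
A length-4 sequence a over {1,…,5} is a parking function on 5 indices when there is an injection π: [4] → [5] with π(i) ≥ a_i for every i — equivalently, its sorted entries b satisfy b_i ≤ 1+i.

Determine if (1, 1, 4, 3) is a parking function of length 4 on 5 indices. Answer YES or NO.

Sorted: b = (1, 1, 3, 4).
  b_1=1 ≤ 2
  b_2=1 ≤ 3
  b_3=3 ≤ 4
  b_4=4 ≤ 5
All bounds hold ⇒ YES

YES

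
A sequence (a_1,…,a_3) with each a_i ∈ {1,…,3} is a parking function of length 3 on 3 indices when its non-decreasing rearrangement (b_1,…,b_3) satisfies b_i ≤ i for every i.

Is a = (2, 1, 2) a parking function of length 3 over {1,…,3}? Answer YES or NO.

YES

Rearranged: b = (1, 2, 2).
  b_1=1 ≤ 1
  b_2=2 ≤ 2
  b_3=2 ≤ 3
All bounds hold ⇒ YES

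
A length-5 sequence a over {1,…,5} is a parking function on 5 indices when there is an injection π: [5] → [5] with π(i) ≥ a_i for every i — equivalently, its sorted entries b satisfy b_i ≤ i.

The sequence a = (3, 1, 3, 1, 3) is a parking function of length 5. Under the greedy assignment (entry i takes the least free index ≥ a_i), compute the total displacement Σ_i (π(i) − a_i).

4

Σπ(i) = 1+…+5 = 15; Σa = 3+1+3+1+3 = 11; disp = 15−11 = 4.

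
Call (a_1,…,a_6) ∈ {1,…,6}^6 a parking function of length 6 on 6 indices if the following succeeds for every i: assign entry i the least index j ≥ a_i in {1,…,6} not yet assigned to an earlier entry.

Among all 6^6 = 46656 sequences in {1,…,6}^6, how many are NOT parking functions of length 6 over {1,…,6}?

#PF = (6−6+1)·(6+1)^(6−1) = 1·16807 = 16807
One tuple (3,1,4,4,4,6) → sorted (1,3,4,4,4,6): b_2=3>2, not a PF.
Total 46656; non-PF = 46656−16807 = 29849

29849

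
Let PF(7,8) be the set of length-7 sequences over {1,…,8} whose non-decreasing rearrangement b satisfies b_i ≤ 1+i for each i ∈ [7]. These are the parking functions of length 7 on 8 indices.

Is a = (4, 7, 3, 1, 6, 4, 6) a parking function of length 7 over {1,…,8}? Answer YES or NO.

Order a: b = (1, 3, 4, 4, 6, 6, 7).
  b_1=1 ≤ 2
  b_2=3 ≤ 3
  b_3=4 ≤ 4
  b_4=4 ≤ 5
  b_5=6 ≤ 6
  b_6=6 ≤ 7
  b_7=7 ≤ 8
All bounds hold ⇒ YES

YES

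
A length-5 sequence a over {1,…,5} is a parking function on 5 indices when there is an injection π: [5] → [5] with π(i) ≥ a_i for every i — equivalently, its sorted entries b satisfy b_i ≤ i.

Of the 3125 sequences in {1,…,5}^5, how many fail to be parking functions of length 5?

|PF(5,5)| = (5−5+1)·(5+1)^(5−1) = 1·1296 = 1296 (Konheim–Weiss)
One tuple (5,4,5,2,2) → sorted (2,2,4,5,5): b_1=2>1, not a PF.
Total 3125; non-PF = 3125−1296 = 1829

1829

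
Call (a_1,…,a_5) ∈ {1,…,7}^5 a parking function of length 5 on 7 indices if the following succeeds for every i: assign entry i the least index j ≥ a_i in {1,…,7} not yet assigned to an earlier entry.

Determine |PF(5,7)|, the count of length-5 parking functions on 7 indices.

#PF = (8−5)·8^(5−1) = 3 · 4096 = 12288 (Konheim–Weiss)
Check (3,2,3,1,5) → sorted (1,2,3,3,5): b_i ≤ 2+i ∀i, a PF.

12288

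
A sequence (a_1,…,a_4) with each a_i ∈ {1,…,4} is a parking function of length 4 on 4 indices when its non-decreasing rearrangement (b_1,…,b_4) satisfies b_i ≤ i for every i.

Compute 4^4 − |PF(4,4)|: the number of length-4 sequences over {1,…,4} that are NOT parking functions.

131

|PF(4,4)| = (4+1−4)·(4+1)^{4−1} = 1×125 = 125
E.g. (2,4,3,2) → sorted (2,2,3,4): b_1=2>1, not a PF.
So 256 − 125 = 131 fail.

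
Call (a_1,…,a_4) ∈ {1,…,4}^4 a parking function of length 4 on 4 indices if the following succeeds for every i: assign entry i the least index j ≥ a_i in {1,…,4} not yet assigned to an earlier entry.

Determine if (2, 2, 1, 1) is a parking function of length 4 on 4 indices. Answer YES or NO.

YES

Rearranged: b = (1, 1, 2, 2).
  b_1=1 ≤ 1
  b_2=1 ≤ 2
  b_3=2 ≤ 3
  b_4=2 ≤ 4
All bounds hold ⇒ YES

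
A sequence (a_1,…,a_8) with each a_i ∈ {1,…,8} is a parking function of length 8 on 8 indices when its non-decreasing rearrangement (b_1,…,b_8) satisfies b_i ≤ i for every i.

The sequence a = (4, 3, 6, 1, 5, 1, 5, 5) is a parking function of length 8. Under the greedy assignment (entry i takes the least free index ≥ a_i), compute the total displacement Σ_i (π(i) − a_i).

Σπ(i) = 1+…+8 = 36; Σa = 4+3+6+1+5+1+5+5 = 30; disp = 36−30 = 6.

6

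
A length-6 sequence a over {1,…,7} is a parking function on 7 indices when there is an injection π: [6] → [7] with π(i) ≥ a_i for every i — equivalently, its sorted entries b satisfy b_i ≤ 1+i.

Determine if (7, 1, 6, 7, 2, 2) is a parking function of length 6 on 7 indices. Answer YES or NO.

Order a: b = (1, 2, 2, 6, 7, 7).
  b_1=1 ≤ 2
  b_2=2 ≤ 3
  b_3=2 ≤ 4
  b_4=6 > 5
  fails at i=4 ⇒ NO

NO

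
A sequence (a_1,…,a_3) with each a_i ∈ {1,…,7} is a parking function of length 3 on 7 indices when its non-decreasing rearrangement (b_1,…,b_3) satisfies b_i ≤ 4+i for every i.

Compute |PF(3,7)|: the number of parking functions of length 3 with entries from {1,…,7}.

320

Count = (8−3)·8^(3−1) = 5×64 = 320 [KW]
Example (6,4,3) → sorted (3,4,6): b_i ≤ 4+i ∀i, a PF.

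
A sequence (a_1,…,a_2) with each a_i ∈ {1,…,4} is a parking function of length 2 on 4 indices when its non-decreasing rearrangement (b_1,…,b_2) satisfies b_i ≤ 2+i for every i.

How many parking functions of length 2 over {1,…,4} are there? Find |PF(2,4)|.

15

#PF = 3·5^1 = 3 · 5 = 15 (Pollak)
E.g. (3,3) → sorted (3,3): b_i ≤ 2+i ∀i, a PF.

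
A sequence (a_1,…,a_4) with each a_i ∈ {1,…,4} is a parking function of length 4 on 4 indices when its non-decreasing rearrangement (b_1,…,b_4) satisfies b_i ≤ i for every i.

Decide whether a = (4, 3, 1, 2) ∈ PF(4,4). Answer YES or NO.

Rearranged: b = (1, 2, 3, 4).
  b_1=1 ≤ 1
  b_2=2 ≤ 2
  b_3=3 ≤ 3
  b_4=4 ≤ 4
All bounds hold ⇒ YES

YES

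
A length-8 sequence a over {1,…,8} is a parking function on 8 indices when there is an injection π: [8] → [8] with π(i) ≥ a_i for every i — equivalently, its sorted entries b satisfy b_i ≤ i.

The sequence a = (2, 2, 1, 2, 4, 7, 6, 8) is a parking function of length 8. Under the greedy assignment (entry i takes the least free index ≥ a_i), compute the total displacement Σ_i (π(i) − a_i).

Σπ = 8·9/2 = 36 (π permutes [8]); Σa = 2+2+1+2+4+7+6+8 = 32; disp = 36−32 = 4.

4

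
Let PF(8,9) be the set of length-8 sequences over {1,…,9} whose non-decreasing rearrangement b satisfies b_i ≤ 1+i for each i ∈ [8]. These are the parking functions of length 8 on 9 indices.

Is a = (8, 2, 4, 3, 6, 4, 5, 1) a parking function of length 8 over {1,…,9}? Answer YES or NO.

YES

Order a: b = (1, 2, 3, 4, 4, 5, 6, 8).
  b_1=1 ≤ 2
  b_2=2 ≤ 3
  b_3=3 ≤ 4
  b_4=4 ≤ 5
  b_5=4 ≤ 6
  b_6=5 ≤ 7
  b_7=6 ≤ 8
  b_8=8 ≤ 9
All bounds hold ⇒ YES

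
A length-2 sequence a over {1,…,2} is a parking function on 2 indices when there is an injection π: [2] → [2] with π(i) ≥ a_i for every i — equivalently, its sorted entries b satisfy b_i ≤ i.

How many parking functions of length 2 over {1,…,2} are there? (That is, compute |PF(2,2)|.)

3

|PF(2,2)| = (3−2)·3^(2−1) = 1 · 3 = 3 [KW]
E.g. (2,1) → sorted (1,2): b_i ≤ i ∀i, a PF.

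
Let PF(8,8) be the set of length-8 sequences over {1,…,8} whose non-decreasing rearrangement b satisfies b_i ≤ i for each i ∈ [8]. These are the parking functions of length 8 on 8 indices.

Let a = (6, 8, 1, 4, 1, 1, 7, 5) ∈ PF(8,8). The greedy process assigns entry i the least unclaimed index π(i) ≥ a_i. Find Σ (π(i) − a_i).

3

Σπ = 36 ({1..8} each once); Σa = 6+8+1+4+1+1+7+5 = 33; disp = 36−33 = 3.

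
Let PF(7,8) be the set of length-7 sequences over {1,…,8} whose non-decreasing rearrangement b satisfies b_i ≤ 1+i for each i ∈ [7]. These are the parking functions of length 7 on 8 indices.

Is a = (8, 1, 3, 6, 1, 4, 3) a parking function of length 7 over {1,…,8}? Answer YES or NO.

YES

Sorted: b = (1, 1, 3, 3, 4, 6, 8).
  b_1=1 ≤ 2
  b_2=1 ≤ 3
  b_3=3 ≤ 4
  b_4=3 ≤ 5
  b_5=4 ≤ 6
  b_6=6 ≤ 7
  b_7=8 ≤ 8
All bounds hold ⇒ YES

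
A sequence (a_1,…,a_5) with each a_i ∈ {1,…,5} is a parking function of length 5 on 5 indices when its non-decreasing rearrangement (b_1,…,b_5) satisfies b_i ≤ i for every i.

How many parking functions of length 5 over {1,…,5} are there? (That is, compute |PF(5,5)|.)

|PF| = (6−5)·6^(5−1) = 1·1296 = 1296 (Konheim–Weiss)
Check (1,3,3,2,3) → sorted (1,2,3,3,3): b_i ≤ i ∀i, a PF.

1296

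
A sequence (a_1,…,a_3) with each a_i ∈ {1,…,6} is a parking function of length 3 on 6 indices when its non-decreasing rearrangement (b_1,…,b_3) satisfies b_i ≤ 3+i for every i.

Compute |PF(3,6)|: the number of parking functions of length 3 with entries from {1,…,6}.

|PF| = (7−3)·7^(3−1) = 4×49 = 196 [KW]
Example (1,3,6) → sorted (1,3,6): b_i ≤ 3+i ∀i, a PF.

196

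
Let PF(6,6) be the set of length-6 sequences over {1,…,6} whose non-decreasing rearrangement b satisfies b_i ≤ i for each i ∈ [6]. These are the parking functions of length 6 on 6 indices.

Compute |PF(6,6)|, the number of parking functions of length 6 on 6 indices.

|PF(6,6)| = (6−6+1)·(6+1)^(6−1) = 1 · 16807 = 16807 [KW]
Check (1,1,2,1,3,2) → sorted (1,1,1,2,2,3): b_i ≤ i ∀i, a PF.

16807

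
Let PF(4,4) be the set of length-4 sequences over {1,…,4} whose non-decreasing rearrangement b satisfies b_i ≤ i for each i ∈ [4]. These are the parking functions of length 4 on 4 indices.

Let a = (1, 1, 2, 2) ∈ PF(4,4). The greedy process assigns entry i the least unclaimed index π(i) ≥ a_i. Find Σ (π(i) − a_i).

Σπ = 4·5/2 = 10 (π permutes [4]); Σa = 1+1+2+2 = 6; disp = 10−6 = 4.

4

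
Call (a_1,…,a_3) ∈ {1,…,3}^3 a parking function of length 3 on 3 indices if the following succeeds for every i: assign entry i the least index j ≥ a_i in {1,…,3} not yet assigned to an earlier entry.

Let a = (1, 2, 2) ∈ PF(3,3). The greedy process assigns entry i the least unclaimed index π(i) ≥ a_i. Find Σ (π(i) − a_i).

Σπ(i) = 1+…+3 = 6; Σa = 1+2+2 = 5; disp = 6−5 = 1.

1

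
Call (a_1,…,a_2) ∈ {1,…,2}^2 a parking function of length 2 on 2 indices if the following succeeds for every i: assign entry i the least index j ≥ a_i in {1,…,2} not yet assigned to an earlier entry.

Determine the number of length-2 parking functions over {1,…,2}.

|PF(2,2)| = 1·3^1 = 1·3 = 3 (Konheim–Weiss)
One tuple (1,2) → sorted (1,2): b_i ≤ i ∀i, a PF.

3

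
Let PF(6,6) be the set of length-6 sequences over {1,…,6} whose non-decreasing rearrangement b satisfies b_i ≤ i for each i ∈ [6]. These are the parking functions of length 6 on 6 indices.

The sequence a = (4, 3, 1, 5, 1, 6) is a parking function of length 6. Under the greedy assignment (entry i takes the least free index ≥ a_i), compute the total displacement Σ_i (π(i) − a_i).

Σπ = 6·7/2 = 21 (π permutes [6]); Σa = 4+3+1+5+1+6 = 20; disp = 21−20 = 1.

1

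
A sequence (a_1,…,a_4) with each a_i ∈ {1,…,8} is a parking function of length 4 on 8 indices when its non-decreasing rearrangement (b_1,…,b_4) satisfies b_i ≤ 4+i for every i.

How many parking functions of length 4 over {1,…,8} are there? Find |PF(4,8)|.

Count = (8+1−4)·(8+1)^{4−1} = 5×729 = 3645
One tuple (1,1,4,8) → sorted (1,1,4,8): b_i ≤ 4+i ∀i, a PF.

3645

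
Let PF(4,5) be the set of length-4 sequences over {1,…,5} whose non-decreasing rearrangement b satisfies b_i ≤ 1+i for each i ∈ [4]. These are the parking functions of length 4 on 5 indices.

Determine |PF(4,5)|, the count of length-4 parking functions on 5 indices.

432

#PF = (5+1−4)·(5+1)^{4−1} = 2·216 = 432
Example (5,3,4,1) → sorted (1,3,4,5): b_i ≤ 1+i ∀i, a PF.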